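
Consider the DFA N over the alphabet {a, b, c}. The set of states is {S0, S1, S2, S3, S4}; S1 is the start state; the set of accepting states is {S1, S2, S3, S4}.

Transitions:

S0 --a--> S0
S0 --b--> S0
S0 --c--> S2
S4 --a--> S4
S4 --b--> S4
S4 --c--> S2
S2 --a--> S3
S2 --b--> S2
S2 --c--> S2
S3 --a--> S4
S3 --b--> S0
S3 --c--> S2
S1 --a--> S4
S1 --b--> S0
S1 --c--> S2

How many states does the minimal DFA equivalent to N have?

All states are reachable from the start state.
Start with accepting vs non-accepting: {S1,S2,S3,S4} | {S0}.
Refine {S1,S2,S3,S4} on symbol b: members go to different blocks, giving {S1,S3} and {S2,S4}.
On input a, block {S2,S4} splits into {S2} and {S4}.
No further refinement is possible. Final partition (4 blocks): {S1,S3} | {S0} | {S2} | {S4}.

4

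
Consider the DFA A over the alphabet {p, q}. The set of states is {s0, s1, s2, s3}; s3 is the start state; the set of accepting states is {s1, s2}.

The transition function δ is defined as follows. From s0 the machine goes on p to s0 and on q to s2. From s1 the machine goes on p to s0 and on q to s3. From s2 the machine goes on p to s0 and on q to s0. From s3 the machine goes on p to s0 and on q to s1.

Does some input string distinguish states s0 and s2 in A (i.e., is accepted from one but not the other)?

Yes

Every state is reachable, so we keep all 4.
Start with accepting vs non-accepting: {s1,s2} | {s0,s3}.
No further refinement is possible. Final partition (2 blocks): {s1,s2} | {s0,s3}.
s0 and s2 end up in different blocks, so they are distinguishable. For instance, the string 'ε' is accepted from only s2.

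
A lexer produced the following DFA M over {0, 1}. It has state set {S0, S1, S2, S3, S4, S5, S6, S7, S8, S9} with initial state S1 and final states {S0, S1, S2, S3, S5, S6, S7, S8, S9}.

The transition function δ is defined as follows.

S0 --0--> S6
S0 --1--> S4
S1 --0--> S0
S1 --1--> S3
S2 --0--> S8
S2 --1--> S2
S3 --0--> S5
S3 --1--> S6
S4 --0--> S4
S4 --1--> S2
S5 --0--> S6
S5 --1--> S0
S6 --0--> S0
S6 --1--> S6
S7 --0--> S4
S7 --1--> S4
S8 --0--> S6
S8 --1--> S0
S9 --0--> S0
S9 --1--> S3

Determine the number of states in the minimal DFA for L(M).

7

States {S7,S9} cannot be reached from the start state, so discard them.
Start with accepting vs non-accepting: {S0,S1,S2,S3,S5,S6,S8} | {S4}.
On input 1, block {S0,S1,S2,S3,S5,S6,S8} splits into {S1,S2,S3,S5,S6,S8} and {S0}.
Refine {S1,S2,S3,S5,S6,S8} on symbol 0: members go to different blocks, giving {S2,S3,S5,S8} and {S1,S6}.
Split {S2,S3,S5,S8} by δ(·,0) → {S2,S3} and {S5,S8}.
Split {S2,S3} by δ(·,1) → {S2} and {S3}.
On input 1, block {S1,S6} splits into {S1} and {S6}.
The partition is now stable with 7 blocks: {S2} | {S4} | {S0} | {S1} | {S5,S8} | {S3} | {S6}.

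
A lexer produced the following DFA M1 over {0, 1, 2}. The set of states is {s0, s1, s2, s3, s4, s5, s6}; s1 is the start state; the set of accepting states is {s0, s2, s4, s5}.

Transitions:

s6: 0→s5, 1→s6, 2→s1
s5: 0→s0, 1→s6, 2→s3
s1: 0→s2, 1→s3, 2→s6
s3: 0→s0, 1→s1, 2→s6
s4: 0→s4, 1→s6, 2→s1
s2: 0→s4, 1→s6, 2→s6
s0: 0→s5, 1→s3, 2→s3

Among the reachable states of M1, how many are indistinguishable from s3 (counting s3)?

3

P0 = {s0,s2,s4,s5} | {s1,s3,s6}.
No further refinement is possible. Final partition (2 blocks): {s0,s2,s4,s5} | {s1,s3,s6}.
The equivalence class containing s3 is {s1,s3,s6}, of size 3.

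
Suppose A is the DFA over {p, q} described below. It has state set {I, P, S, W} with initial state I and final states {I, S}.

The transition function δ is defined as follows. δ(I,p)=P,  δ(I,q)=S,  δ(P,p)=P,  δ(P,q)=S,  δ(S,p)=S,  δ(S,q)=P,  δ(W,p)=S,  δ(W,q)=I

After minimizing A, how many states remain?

Reachable states from the start: {I,P,S}. Unreachable: {W} — drop them.
Initial partition by acceptance: {I,S} | {P}.
Split {I,S} by δ(·,p) → {I} and {S}.
The partition is now stable with 3 blocks: {I} | {P} | {S}.

3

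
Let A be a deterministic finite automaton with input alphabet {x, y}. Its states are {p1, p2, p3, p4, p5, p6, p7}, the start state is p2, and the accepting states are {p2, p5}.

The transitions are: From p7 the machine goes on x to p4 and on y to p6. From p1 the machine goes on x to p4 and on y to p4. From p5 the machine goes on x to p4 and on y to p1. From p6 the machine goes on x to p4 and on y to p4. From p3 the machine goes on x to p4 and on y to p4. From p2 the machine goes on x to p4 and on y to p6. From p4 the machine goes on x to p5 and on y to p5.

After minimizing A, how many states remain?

3

First remove the unreachable states {p3,p7}; 5 states remain.
P0 = {p2,p5} | {p1,p4,p6}.
Split {p1,p4,p6} by δ(·,x) → {p1,p6} and {p4}.
No further refinement is possible. Final partition (3 blocks): {p2,p5} | {p1,p6} | {p4}.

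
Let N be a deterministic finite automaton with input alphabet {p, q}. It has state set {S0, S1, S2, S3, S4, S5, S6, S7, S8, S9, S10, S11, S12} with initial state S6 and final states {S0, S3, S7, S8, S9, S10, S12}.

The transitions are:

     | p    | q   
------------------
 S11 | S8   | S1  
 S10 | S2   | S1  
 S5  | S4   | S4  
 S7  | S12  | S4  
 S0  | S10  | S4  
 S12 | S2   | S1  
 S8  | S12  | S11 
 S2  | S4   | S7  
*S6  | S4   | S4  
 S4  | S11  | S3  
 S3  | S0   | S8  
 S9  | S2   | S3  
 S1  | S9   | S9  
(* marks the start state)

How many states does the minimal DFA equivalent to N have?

10

States {S5} cannot be reached from the start state, so discard them.
Start with accepting vs non-accepting: {S0,S3,S7,S8,S9,S10,S12} | {S1,S2,S4,S6,S11}.
Refine {S0,S3,S7,S8,S9,S10,S12} on symbol p: members go to different blocks, giving {S0,S3,S7,S8} and {S9,S10,S12}.
Split {S0,S3,S7,S8} by δ(·,p) → {S0,S7,S8} and {S3}.
Split {S1,S2,S4,S6,S11} by δ(·,p) → {S2,S4,S6} and {S1} and {S11}.
On input q, block {S0,S7,S8} splits into {S0,S7} and {S8}.
Split {S2,S4,S6} by δ(·,p) → {S2,S6} and {S4}.
On input q, block {S2,S6} splits into {S2} and {S6}.
On input q, block {S9,S10,S12} splits into {S10,S12} and {S9}.
Stable partition: {S0,S7} | {S2} | {S10,S12} | {S3} | {S1} | {S11} | {S8} | {S4} | {S6} | {S9} — 10 equivalence classes.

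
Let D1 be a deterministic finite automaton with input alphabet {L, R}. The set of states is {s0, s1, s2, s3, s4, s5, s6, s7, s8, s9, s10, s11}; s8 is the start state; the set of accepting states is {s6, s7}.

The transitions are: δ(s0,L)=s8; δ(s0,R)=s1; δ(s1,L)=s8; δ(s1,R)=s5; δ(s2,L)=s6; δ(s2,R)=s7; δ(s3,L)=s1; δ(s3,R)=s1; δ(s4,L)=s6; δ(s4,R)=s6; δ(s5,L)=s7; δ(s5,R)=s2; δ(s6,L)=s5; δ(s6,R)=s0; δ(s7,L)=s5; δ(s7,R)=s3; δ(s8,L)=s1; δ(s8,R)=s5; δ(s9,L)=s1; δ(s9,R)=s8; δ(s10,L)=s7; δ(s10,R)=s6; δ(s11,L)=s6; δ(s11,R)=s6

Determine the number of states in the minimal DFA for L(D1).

5

States {s4,s9,s10,s11} cannot be reached from the start state, so discard them.
Start with accepting vs non-accepting: {s6,s7} | {s0,s1,s2,s3,s5,s8}.
Refine {s0,s1,s2,s3,s5,s8} on symbol L: members go to different blocks, giving {s0,s1,s3,s8} and {s2,s5}.
Refine {s0,s1,s3,s8} on symbol R: members go to different blocks, giving {s0,s3} and {s1,s8}.
Split {s2,s5} by δ(·,R) → {s2} and {s5}.
The partition is now stable with 5 blocks: {s6,s7} | {s0,s3} | {s2} | {s1,s8} | {s5}.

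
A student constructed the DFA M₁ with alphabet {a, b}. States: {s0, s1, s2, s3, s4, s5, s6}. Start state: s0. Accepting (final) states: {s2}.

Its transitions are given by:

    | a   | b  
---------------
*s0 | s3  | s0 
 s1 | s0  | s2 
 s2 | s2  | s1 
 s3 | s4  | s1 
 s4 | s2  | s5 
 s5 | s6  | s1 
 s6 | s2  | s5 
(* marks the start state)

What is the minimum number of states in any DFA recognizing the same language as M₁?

Initial partition by acceptance: {s2} | {s0,s1,s3,s4,s5,s6}.
Refine {s0,s1,s3,s4,s5,s6} on symbol a: members go to different blocks, giving {s0,s1,s3,s5} and {s4,s6}.
On input a, block {s0,s1,s3,s5} splits into {s0,s1} and {s3,s5}.
On input a, block {s0,s1} splits into {s0} and {s1}.
No further refinement is possible. Final partition (5 blocks): {s2} | {s0} | {s4,s6} | {s3,s5} | {s1}.

5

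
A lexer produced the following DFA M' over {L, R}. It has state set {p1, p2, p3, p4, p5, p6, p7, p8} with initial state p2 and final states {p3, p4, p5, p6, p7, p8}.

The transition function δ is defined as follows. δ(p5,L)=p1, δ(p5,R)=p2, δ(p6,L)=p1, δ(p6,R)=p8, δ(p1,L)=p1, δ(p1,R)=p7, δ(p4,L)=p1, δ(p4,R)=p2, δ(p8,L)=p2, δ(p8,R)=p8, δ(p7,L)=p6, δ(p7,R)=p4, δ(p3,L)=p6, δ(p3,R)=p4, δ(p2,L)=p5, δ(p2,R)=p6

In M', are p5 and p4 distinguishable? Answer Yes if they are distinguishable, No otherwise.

States {p3} cannot be reached from the start state, so discard them.
Initial partition by acceptance: {p4,p5,p6,p7,p8} | {p1,p2}.
Refine {p4,p5,p6,p7,p8} on symbol L: members go to different blocks, giving {p4,p5,p6,p8} and {p7}.
Refine {p4,p5,p6,p8} on symbol R: members go to different blocks, giving {p4,p5} and {p6,p8}.
Split {p1,p2} by δ(·,L) → {p1} and {p2}.
On input L, block {p6,p8} splits into {p6} and {p8}.
No further refinement is possible. Final partition (6 blocks): {p4,p5} | {p1} | {p7} | {p6} | {p2} | {p8}.
p5 and p4 lie in the same block of the stable partition, so they are equivalent — no string distinguishes them.

No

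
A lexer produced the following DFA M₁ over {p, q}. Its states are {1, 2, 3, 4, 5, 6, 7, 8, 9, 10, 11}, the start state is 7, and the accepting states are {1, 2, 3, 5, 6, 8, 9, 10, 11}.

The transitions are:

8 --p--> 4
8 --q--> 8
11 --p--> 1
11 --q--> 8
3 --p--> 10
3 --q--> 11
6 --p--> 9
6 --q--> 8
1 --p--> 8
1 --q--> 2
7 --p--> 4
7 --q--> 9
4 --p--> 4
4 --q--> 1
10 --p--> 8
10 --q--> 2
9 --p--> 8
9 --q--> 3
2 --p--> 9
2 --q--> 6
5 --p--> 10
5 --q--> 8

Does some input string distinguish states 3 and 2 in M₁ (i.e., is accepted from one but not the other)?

No

Reachable states from the start: {1,2,3,4,6,7,8,9,10,11}. Unreachable: {5} — drop them.
P0 = {1,2,3,6,8,9,10,11} | {4,7}.
Refine {1,2,3,6,8,9,10,11} on symbol p: members go to different blocks, giving {1,2,3,6,9,10,11} and {8}.
Refine {1,2,3,6,9,10,11} on symbol p: members go to different blocks, giving {2,3,6,11} and {1,9,10}.
Refine {2,3,6,11} on symbol q: members go to different blocks, giving {2,3} and {6,11}.
The partition is now stable with 5 blocks: {2,3} | {4,7} | {8} | {1,9,10} | {6,11}.
3 and 2 lie in the same block of the stable partition, so they are equivalent — no string distinguishes them.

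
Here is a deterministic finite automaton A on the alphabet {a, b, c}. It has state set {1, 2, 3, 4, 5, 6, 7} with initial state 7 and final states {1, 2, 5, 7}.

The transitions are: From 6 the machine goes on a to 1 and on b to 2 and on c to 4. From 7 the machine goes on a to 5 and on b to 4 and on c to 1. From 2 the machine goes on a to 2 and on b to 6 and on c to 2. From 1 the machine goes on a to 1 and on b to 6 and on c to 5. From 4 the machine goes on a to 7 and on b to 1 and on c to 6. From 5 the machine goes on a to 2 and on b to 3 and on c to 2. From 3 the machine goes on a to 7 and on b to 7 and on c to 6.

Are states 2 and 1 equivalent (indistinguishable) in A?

Initial partition by acceptance: {1,2,5,7} | {3,4,6}.
No further refinement is possible. Final partition (2 blocks): {1,2,5,7} | {3,4,6}.
2 and 1 lie in the same block of the stable partition, so they are equivalent — no string distinguishes them.

Yes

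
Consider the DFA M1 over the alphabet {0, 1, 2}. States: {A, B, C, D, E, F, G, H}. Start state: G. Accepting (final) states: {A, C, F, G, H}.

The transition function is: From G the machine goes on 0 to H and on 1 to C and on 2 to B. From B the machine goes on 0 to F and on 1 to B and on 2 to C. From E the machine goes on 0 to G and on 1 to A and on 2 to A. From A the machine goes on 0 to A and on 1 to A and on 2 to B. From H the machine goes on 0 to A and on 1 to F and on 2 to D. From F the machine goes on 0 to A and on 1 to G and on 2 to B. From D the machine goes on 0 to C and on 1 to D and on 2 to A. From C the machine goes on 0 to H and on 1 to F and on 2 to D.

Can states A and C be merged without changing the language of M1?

Yes

First remove the unreachable states {E}; 7 states remain.
P0 = {A,C,F,G,H} | {B,D}.
The partition is now stable with 2 blocks: {A,C,F,G,H} | {B,D}.
A and C lie in the same block of the stable partition, so they are equivalent — no string distinguishes them.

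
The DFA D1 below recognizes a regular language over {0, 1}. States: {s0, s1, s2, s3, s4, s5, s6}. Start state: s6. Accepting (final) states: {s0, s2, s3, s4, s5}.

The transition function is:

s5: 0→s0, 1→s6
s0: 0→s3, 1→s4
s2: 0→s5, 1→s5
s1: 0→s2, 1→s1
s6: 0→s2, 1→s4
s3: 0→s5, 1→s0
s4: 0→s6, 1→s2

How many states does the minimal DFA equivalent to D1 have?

6

States {s1} cannot be reached from the start state, so discard them.
P0 = {s0,s2,s3,s4,s5} | {s6}.
Refine {s0,s2,s3,s4,s5} on symbol 0: members go to different blocks, giving {s0,s2,s3,s5} and {s4}.
Split {s0,s2,s3,s5} by δ(·,1) → {s2,s3} and {s0} and {s5}.
On input 1, block {s2,s3} splits into {s2} and {s3}.
No further refinement is possible. Final partition (6 blocks): {s2} | {s6} | {s4} | {s0} | {s5} | {s3}.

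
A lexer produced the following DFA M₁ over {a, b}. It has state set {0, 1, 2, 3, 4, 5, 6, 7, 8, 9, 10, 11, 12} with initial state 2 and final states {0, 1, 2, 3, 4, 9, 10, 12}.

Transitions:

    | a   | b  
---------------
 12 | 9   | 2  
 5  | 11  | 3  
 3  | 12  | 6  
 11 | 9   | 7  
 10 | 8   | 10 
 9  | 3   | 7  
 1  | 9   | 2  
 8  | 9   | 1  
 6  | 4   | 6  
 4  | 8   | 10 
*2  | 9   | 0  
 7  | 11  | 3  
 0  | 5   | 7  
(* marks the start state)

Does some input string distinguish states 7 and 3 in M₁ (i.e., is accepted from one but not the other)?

Yes

Every state is reachable, so we keep all 13.
Start with accepting vs non-accepting: {0,1,2,3,4,9,10,12} | {5,6,7,8,11}.
On input a, block {0,1,2,3,4,9,10,12} splits into {1,2,3,9,12} and {0,4,10}.
Refine {1,2,3,9,12} on symbol b: members go to different blocks, giving {1,12} and {3,9} and {2}.
On input a, block {5,6,7,8,11} splits into {5,7} and {8,11} and {6}.
Split {0,4,10} by δ(·,a) → {4,10} and {0}.
Refine {3,9} on symbol a: members go to different blocks, giving {3} and {9}.
On input b, block {8,11} splits into {8} and {11}.
Stable partition: {1,12} | {5,7} | {4,10} | {3} | {2} | {8} | {6} | {0} | {9} | {11} — 10 equivalence classes.
7 and 3 end up in different blocks, so they are distinguishable. For instance, the string 'ε' is accepted from only 3.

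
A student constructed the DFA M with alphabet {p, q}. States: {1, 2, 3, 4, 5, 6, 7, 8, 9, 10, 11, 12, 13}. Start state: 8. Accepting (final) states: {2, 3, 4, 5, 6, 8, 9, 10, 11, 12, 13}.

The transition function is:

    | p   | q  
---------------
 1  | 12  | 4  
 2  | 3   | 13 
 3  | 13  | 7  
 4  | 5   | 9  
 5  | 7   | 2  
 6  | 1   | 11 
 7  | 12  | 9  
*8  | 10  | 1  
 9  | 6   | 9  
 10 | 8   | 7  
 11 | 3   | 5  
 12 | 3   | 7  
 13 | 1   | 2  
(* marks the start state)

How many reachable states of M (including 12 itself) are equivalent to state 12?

P0 = {2,3,4,5,6,8,9,10,11,12,13} | {1,7}.
Refine {2,3,4,5,6,8,9,10,11,12,13} on symbol p: members go to different blocks, giving {2,3,4,8,9,10,11,12} and {5,6,13}.
On input p, block {2,3,4,8,9,10,11,12} splits into {2,8,10,11,12} and {3,4,9}.
On input p, block {2,8,10,11,12} splits into {2,11,12} and {8,10}.
Refine {2,11,12} on symbol q: members go to different blocks, giving {2,11} and {12}.
Split {3,4,9} by δ(·,q) → {4,9} and {3}.
No further refinement is possible. Final partition (7 blocks): {2,11} | {1,7} | {5,6,13} | {4,9} | {8,10} | {12} | {3}.
The equivalence class containing 12 is {12}, of size 1.

1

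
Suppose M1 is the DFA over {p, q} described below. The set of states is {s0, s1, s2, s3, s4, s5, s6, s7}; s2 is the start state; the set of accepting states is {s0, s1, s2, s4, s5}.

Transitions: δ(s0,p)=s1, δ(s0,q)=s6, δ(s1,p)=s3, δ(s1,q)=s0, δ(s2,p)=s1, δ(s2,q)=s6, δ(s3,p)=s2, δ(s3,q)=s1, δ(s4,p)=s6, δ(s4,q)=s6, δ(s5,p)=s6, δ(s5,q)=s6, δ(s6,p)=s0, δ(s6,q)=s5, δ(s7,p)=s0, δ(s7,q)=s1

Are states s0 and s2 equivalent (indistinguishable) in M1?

Yes

States {s4,s7} cannot be reached from the start state, so discard them.
P0 = {s0,s1,s2,s5} | {s3,s6}.
Split {s0,s1,s2,s5} by δ(·,p) → {s0,s2} and {s1,s5}.
On input q, block {s1,s5} splits into {s1} and {s5}.
Split {s3,s6} by δ(·,q) → {s3} and {s6}.
No further refinement is possible. Final partition (5 blocks): {s0,s2} | {s3} | {s1} | {s5} | {s6}.
s0 and s2 lie in the same block of the stable partition, so they are equivalent — no string distinguishes them.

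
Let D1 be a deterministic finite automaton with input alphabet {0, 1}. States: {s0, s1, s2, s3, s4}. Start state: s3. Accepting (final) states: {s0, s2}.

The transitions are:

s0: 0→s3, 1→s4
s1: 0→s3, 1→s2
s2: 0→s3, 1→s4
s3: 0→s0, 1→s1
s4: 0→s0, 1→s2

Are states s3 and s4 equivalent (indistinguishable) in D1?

No

Every state is reachable, so we keep all 5.
P0 = {s0,s2} | {s1,s3,s4}.
On input 0, block {s1,s3,s4} splits into {s3,s4} and {s1}.
Split {s3,s4} by δ(·,1) → {s3} and {s4}.
The partition is now stable with 4 blocks: {s0,s2} | {s3} | {s1} | {s4}.
s3 and s4 end up in different blocks, so they are distinguishable. For instance, the string '1' is accepted from only s4.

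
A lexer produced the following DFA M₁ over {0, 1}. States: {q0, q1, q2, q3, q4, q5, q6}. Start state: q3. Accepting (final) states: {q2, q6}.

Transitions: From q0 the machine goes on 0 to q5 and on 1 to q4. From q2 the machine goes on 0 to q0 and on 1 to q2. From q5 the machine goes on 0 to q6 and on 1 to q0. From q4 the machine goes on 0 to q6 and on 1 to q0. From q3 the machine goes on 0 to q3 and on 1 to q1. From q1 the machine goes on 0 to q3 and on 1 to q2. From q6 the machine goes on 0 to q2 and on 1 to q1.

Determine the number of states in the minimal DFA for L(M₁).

All states are reachable from the start state.
P0 = {q2,q6} | {q0,q1,q3,q4,q5}.
Refine {q2,q6} on symbol 0: members go to different blocks, giving {q2} and {q6}.
Refine {q0,q1,q3,q4,q5} on symbol 0: members go to different blocks, giving {q0,q1,q3} and {q4,q5}.
On input 0, block {q0,q1,q3} splits into {q1,q3} and {q0}.
Refine {q1,q3} on symbol 1: members go to different blocks, giving {q1} and {q3}.
The partition is now stable with 6 blocks: {q2} | {q1} | {q6} | {q4,q5} | {q0} | {q3}.

6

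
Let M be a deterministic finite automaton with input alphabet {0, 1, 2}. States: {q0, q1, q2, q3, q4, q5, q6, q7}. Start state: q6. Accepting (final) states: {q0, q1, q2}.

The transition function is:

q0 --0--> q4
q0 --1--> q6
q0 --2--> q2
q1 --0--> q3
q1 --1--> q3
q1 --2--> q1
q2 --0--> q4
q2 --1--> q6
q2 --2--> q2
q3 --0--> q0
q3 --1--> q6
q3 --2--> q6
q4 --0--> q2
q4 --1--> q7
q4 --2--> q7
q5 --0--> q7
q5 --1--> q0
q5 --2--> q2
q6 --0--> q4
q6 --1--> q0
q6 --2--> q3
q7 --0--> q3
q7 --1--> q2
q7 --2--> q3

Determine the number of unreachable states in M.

No path from q6 leads to q1, q5; the other 6 states are all reachable.

2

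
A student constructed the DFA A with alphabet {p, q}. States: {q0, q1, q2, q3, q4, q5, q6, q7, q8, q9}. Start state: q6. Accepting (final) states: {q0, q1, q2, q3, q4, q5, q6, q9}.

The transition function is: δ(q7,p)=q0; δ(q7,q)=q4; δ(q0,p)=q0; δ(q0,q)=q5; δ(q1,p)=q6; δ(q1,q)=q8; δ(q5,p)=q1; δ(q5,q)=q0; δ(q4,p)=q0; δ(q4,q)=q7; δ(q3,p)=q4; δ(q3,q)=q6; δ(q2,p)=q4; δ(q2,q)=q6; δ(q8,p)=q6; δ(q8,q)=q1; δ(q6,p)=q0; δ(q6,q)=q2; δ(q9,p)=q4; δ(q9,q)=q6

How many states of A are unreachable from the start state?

BFS from q6 reaches {q0, q1, q2, q4, q5, q6, q7, q8}; the 2 state(s) q3, q9 are never visited.

2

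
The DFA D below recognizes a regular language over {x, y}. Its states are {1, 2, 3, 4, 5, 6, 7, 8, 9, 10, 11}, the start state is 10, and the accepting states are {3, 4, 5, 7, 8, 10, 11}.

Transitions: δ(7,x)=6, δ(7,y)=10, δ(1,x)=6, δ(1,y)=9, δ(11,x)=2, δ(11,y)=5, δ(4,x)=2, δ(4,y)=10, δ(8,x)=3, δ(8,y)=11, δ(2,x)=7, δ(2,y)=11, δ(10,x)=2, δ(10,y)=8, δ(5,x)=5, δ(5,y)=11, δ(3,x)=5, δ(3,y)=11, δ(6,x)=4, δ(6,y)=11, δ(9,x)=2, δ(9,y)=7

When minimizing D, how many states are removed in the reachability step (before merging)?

Starting at 10 and following transitions, the reachable set is {2, 3, 4, 5, 6, 7, 8, 10, 11}. That leaves 1, 9 unreachable — 2 in total.

2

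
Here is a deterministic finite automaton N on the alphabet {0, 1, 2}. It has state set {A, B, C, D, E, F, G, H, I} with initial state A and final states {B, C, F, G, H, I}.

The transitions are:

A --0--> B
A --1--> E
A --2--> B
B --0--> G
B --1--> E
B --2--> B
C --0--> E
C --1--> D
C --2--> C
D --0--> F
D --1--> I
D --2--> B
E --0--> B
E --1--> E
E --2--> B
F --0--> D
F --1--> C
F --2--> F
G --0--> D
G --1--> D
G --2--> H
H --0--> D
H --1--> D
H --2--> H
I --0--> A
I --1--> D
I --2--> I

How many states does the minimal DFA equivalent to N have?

Start with accepting vs non-accepting: {B,C,F,G,H,I} | {A,D,E}.
Refine {B,C,F,G,H,I} on symbol 0: members go to different blocks, giving {C,F,G,H,I} and {B}.
Split {C,F,G,H,I} by δ(·,1) → {C,G,H,I} and {F}.
Split {A,D,E} by δ(·,0) → {A,E} and {D}.
Split {C,G,H,I} by δ(·,0) → {C,I} and {G,H}.
No further refinement is possible. Final partition (6 blocks): {C,I} | {A,E} | {B} | {F} | {D} | {G,H}.

6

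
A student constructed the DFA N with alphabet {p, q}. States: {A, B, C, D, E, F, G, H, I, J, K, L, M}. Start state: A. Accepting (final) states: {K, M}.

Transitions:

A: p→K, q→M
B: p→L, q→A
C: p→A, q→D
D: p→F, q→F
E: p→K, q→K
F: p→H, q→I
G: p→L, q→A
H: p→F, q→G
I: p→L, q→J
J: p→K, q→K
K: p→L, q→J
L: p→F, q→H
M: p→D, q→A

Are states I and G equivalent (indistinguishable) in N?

Yes

States {B,C,E} cannot be reached from the start state, so discard them.
Initial partition by acceptance: {K,M} | {A,D,F,G,H,I,J,L}.
Refine {A,D,F,G,H,I,J,L} on symbol p: members go to different blocks, giving {D,F,G,H,I,L} and {A,J}.
On input q, block {D,F,G,H,I,L} splits into {D,F,H,L} and {G,I}.
Split {D,F,H,L} by δ(·,q) → {D,L} and {F,H}.
No further refinement is possible. Final partition (5 blocks): {K,M} | {D,L} | {A,J} | {G,I} | {F,H}.
I and G lie in the same block of the stable partition, so they are equivalent — no string distinguishes them.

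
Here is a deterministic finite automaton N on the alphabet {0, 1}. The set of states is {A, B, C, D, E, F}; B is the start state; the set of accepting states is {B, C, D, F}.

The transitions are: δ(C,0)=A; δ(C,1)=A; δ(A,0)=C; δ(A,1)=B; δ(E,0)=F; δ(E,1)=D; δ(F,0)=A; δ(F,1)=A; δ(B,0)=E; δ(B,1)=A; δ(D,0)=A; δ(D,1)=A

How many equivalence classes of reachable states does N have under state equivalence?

Every state is reachable, so we keep all 6.
Initial partition by acceptance: {B,C,D,F} | {A,E}.
Stable partition: {B,C,D,F} | {A,E} — 2 equivalence classes.

2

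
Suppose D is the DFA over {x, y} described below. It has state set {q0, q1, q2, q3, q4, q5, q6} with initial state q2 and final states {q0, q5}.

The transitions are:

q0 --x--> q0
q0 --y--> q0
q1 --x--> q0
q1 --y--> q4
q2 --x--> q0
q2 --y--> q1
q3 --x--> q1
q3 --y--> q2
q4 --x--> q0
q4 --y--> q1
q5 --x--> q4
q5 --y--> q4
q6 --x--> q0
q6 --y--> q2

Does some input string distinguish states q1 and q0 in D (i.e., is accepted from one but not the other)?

Yes

First remove the unreachable states {q3,q5,q6}; 4 states remain.
Initial partition by acceptance: {q0} | {q1,q2,q4}.
No further refinement is possible. Final partition (2 blocks): {q0} | {q1,q2,q4}.
q1 and q0 end up in different blocks, so they are distinguishable. For instance, the string 'ε' is accepted from only q0.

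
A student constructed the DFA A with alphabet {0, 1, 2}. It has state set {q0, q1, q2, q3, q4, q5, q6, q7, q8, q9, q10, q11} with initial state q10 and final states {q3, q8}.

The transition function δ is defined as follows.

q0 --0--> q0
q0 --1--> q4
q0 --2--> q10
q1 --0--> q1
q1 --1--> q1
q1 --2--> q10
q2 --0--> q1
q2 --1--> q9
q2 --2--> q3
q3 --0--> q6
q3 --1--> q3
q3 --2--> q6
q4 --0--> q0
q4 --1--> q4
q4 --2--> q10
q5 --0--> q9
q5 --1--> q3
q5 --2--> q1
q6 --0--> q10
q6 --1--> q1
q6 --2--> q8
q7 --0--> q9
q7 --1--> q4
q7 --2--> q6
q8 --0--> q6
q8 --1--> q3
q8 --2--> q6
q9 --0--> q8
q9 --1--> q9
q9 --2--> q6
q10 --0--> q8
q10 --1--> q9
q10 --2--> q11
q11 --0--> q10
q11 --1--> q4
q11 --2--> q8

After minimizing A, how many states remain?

Reachable states from the start: {q0,q1,q3,q4,q6,q8,q9,q10,q11}. Unreachable: {q2,q5,q7} — drop them.
Start with accepting vs non-accepting: {q3,q8} | {q0,q1,q4,q6,q9,q10,q11}.
Refine {q0,q1,q4,q6,q9,q10,q11} on symbol 0: members go to different blocks, giving {q0,q1,q4,q6,q11} and {q9,q10}.
Split {q0,q1,q4,q6,q11} by δ(·,0) → {q0,q1,q4} and {q6,q11}.
No further refinement is possible. Final partition (4 blocks): {q3,q8} | {q0,q1,q4} | {q9,q10} | {q6,q11}.

4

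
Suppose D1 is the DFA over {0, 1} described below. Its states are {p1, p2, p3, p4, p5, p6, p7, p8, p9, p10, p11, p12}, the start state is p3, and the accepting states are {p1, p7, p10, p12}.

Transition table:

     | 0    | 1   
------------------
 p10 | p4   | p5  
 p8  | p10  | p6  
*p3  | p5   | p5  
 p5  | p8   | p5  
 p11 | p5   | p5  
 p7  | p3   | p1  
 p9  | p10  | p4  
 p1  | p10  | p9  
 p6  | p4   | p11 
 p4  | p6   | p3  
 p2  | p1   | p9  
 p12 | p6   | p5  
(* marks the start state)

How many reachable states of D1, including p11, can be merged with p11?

2

First remove the unreachable states {p1,p2,p7,p9,p12}; 7 states remain.
Initial partition by acceptance: {p10} | {p3,p4,p5,p6,p8,p11}.
Refine {p3,p4,p5,p6,p8,p11} on symbol 0: members go to different blocks, giving {p3,p4,p5,p6,p11} and {p8}.
On input 0, block {p3,p4,p5,p6,p11} splits into {p3,p4,p6,p11} and {p5}.
Refine {p3,p4,p6,p11} on symbol 0: members go to different blocks, giving {p3,p11} and {p4,p6}.
Stable partition: {p10} | {p3,p11} | {p8} | {p5} | {p4,p6} — 5 equivalence classes.
State p11 belongs to the block {p3,p11}, which has 2 states.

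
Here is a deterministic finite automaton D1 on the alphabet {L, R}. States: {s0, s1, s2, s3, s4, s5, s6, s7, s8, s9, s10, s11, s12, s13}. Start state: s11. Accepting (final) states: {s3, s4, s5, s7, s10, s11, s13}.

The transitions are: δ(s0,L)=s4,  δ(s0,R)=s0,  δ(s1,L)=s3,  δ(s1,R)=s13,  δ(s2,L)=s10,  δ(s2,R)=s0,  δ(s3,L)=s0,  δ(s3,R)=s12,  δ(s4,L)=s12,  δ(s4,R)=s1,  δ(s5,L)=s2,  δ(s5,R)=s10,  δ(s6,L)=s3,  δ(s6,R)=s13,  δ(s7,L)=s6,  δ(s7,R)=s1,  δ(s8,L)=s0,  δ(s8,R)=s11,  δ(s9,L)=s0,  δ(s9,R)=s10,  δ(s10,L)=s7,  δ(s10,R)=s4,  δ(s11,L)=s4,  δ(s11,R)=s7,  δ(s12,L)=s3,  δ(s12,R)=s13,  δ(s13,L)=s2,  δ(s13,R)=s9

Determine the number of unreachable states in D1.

2

Starting at s11 and following transitions, the reachable set is {s0, s1, s2, s3, s4, s6, s7, s9, s10, s11, s12, s13}. That leaves s5, s8 unreachable — 2 in total.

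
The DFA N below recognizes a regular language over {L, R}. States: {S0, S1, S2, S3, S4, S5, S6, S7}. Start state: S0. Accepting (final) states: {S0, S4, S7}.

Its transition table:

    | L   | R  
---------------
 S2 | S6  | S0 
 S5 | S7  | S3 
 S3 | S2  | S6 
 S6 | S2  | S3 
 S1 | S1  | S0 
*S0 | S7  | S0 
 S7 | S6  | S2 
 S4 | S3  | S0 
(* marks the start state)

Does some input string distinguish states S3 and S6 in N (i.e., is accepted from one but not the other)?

No

States {S1,S4,S5} cannot be reached from the start state, so discard them.
Start with accepting vs non-accepting: {S0,S7} | {S2,S3,S6}.
Refine {S0,S7} on symbol L: members go to different blocks, giving {S0} and {S7}.
On input R, block {S2,S3,S6} splits into {S3,S6} and {S2}.
The partition is now stable with 4 blocks: {S0} | {S3,S6} | {S7} | {S2}.
S3 and S6 lie in the same block of the stable partition, so they are equivalent — no string distinguishes them.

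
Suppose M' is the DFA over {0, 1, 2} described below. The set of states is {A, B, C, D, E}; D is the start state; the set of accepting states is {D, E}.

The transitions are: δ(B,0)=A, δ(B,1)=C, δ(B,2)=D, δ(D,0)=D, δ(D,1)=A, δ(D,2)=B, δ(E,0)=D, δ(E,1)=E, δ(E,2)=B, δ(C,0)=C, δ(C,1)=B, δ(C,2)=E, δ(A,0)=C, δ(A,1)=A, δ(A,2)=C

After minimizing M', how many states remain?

5

Start with accepting vs non-accepting: {D,E} | {A,B,C}.
Refine {D,E} on symbol 1: members go to different blocks, giving {D} and {E}.
Refine {A,B,C} on symbol 2: members go to different blocks, giving {A} and {B} and {C}.
Stable partition: {D} | {A} | {E} | {B} | {C} — 5 equivalence classes.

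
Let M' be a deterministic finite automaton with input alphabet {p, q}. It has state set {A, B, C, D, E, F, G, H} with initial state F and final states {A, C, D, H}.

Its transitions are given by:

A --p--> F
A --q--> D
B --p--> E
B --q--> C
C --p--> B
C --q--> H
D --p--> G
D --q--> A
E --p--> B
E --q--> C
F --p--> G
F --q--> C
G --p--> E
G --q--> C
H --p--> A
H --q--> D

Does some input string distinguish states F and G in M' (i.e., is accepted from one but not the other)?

All states are reachable from the start state.
Start with accepting vs non-accepting: {A,C,D,H} | {B,E,F,G}.
On input p, block {A,C,D,H} splits into {A,C,D} and {H}.
Refine {A,C,D} on symbol q: members go to different blocks, giving {A,D} and {C}.
Stable partition: {A,D} | {B,E,F,G} | {H} | {C} — 4 equivalence classes.
F and G lie in the same block of the stable partition, so they are equivalent — no string distinguishes them.

No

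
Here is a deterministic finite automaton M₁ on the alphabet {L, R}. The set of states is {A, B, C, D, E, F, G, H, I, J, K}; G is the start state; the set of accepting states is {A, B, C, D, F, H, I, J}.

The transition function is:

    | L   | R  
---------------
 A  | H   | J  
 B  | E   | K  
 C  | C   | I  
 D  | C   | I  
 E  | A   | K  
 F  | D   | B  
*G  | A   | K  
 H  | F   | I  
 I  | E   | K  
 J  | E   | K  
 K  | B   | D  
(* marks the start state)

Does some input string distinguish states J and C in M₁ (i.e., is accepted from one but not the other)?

Yes

Initial partition by acceptance: {A,B,C,D,F,H,I,J} | {E,G,K}.
On input L, block {A,B,C,D,F,H,I,J} splits into {A,C,D,F,H} and {B,I,J}.
Refine {E,G,K} on symbol L: members go to different blocks, giving {E,G} and {K}.
The partition is now stable with 4 blocks: {A,C,D,F,H} | {E,G} | {B,I,J} | {K}.
J and C end up in different blocks, so they are distinguishable. For instance, the string 'L' is accepted from only C.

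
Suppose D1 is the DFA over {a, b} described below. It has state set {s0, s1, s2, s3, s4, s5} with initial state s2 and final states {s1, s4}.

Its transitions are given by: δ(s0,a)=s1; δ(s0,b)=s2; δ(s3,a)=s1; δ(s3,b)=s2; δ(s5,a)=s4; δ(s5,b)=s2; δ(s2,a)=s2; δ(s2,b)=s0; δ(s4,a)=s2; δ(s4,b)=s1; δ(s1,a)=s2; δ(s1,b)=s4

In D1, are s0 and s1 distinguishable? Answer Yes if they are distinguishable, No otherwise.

First remove the unreachable states {s3,s5}; 4 states remain.
Initial partition by acceptance: {s1,s4} | {s0,s2}.
Refine {s0,s2} on symbol a: members go to different blocks, giving {s0} and {s2}.
No further refinement is possible. Final partition (3 blocks): {s1,s4} | {s0} | {s2}.
s0 and s1 end up in different blocks, so they are distinguishable. For instance, the string 'ε' is accepted from only s1.

Yes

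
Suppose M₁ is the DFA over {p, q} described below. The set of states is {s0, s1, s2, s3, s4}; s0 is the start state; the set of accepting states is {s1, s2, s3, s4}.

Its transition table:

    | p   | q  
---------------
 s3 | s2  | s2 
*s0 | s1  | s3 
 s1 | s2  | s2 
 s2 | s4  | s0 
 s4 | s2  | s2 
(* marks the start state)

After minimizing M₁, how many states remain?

All states are reachable from the start state.
P0 = {s1,s2,s3,s4} | {s0}.
On input q, block {s1,s2,s3,s4} splits into {s1,s3,s4} and {s2}.
Stable partition: {s1,s3,s4} | {s0} | {s2} — 3 equivalence classes.

3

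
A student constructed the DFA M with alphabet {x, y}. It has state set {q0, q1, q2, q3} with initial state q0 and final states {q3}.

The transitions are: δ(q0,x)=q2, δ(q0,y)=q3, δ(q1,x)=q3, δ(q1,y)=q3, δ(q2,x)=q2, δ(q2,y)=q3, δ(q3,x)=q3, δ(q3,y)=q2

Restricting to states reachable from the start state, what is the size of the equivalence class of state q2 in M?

Reachable states from the start: {q0,q2,q3}. Unreachable: {q1} — drop them.
P0 = {q3} | {q0,q2}.
The partition is now stable with 2 blocks: {q3} | {q0,q2}.
State q2 belongs to the block {q0,q2}, which has 2 states.

2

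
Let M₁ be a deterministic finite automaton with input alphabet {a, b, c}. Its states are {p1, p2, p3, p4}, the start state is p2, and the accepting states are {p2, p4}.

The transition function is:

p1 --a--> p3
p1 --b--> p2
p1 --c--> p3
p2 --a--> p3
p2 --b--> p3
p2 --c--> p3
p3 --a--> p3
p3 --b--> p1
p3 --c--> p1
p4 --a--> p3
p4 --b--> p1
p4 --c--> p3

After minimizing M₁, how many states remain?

First remove the unreachable states {p4}; 3 states remain.
Start with accepting vs non-accepting: {p2} | {p1,p3}.
On input b, block {p1,p3} splits into {p1} and {p3}.
Stable partition: {p2} | {p1} | {p3} — 3 equivalence classes.

3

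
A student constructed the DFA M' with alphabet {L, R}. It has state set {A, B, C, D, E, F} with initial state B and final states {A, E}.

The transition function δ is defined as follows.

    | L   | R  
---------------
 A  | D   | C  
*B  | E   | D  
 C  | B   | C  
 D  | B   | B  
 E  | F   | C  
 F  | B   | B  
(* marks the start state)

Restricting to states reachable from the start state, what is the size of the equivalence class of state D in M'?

States {A} cannot be reached from the start state, so discard them.
Initial partition by acceptance: {E} | {B,C,D,F}.
Refine {B,C,D,F} on symbol L: members go to different blocks, giving {C,D,F} and {B}.
Refine {C,D,F} on symbol R: members go to different blocks, giving {D,F} and {C}.
Stable partition: {E} | {D,F} | {B} | {C} — 4 equivalence classes.
State D belongs to the block {D,F}, which has 2 states.

2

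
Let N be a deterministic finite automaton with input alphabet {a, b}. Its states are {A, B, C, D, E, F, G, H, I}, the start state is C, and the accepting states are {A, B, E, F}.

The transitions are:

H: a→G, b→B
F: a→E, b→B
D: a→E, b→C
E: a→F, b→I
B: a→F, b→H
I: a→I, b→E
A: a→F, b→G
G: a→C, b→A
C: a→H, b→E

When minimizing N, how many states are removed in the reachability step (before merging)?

BFS from C reaches {A, B, C, E, F, G, H, I}; the 1 state(s) D are never visited.

1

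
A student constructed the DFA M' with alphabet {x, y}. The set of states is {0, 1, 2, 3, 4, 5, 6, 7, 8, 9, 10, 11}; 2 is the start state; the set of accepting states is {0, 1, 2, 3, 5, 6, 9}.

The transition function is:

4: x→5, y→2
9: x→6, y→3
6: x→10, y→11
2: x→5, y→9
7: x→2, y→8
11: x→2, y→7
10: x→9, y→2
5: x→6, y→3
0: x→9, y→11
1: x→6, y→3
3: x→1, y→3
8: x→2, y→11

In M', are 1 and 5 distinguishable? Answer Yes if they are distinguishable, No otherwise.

Reachable states from the start: {1,2,3,5,6,7,8,9,10,11}. Unreachable: {0,4} — drop them.
Start with accepting vs non-accepting: {1,2,3,5,6,9} | {7,8,10,11}.
On input x, block {1,2,3,5,6,9} splits into {1,2,3,5,9} and {6}.
Split {1,2,3,5,9} by δ(·,x) → {1,5,9} and {2,3}.
On input x, block {7,8,10,11} splits into {7,8,11} and {10}.
On input y, block {2,3} splits into {2} and {3}.
No further refinement is possible. Final partition (6 blocks): {1,5,9} | {7,8,11} | {6} | {2} | {10} | {3}.
1 and 5 lie in the same block of the stable partition, so they are equivalent — no string distinguishes them.

No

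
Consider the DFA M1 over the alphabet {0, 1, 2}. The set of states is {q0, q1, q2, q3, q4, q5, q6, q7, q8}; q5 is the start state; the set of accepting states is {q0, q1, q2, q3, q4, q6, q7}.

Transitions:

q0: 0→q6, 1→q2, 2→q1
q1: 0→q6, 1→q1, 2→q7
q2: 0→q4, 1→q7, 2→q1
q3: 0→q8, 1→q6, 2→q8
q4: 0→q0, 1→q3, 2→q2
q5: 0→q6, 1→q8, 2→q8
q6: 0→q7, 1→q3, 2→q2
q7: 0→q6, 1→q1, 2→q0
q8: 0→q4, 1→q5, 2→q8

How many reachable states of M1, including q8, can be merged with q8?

P0 = {q0,q1,q2,q3,q4,q6,q7} | {q5,q8}.
Split {q0,q1,q2,q3,q4,q6,q7} by δ(·,0) → {q0,q1,q2,q4,q6,q7} and {q3}.
Split {q0,q1,q2,q4,q6,q7} by δ(·,1) → {q0,q1,q2,q7} and {q4,q6}.
The partition is now stable with 4 blocks: {q0,q1,q2,q7} | {q5,q8} | {q3} | {q4,q6}.
The equivalence class containing q8 is {q5,q8}, of size 2.

2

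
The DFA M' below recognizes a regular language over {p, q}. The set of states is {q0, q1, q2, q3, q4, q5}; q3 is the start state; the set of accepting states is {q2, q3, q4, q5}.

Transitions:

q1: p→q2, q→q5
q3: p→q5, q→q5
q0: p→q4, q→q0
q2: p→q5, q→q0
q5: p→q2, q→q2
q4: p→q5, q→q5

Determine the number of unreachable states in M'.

1

No path from q3 leads to q1; the other 5 states are all reachable.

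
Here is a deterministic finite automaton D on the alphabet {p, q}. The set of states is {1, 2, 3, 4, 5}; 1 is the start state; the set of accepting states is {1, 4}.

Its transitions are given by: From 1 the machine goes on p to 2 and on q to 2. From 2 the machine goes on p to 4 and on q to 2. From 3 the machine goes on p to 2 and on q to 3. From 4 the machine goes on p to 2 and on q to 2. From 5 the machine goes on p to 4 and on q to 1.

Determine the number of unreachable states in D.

No path from 1 leads to 3, 5; the other 3 states are all reachable.

2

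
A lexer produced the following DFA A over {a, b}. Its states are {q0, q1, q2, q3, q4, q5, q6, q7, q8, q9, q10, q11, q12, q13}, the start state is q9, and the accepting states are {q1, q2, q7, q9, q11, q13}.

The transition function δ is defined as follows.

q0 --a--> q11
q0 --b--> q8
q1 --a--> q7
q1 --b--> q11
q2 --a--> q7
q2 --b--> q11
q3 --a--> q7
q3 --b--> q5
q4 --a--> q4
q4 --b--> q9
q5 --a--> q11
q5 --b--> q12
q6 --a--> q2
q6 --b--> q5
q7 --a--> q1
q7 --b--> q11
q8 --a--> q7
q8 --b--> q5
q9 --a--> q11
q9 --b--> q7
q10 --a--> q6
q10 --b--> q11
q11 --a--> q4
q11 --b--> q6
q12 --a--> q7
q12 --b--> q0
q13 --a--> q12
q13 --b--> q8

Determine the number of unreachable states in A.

No path from q9 leads to q3, q10, q13; the other 11 states are all reachable.

3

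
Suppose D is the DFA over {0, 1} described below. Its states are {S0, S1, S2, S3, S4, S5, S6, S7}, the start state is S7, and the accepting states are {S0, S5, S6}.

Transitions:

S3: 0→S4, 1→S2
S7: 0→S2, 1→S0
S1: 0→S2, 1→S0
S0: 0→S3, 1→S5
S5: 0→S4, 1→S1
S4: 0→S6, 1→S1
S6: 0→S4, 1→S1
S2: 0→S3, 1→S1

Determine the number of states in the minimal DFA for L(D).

6

P0 = {S0,S5,S6} | {S1,S2,S3,S4,S7}.
On input 1, block {S0,S5,S6} splits into {S5,S6} and {S0}.
Refine {S1,S2,S3,S4,S7} on symbol 0: members go to different blocks, giving {S1,S2,S3,S7} and {S4}.
Refine {S1,S2,S3,S7} on symbol 0: members go to different blocks, giving {S1,S2,S7} and {S3}.
Refine {S1,S2,S7} on symbol 0: members go to different blocks, giving {S1,S7} and {S2}.
The partition is now stable with 6 blocks: {S5,S6} | {S1,S7} | {S0} | {S4} | {S3} | {S2}.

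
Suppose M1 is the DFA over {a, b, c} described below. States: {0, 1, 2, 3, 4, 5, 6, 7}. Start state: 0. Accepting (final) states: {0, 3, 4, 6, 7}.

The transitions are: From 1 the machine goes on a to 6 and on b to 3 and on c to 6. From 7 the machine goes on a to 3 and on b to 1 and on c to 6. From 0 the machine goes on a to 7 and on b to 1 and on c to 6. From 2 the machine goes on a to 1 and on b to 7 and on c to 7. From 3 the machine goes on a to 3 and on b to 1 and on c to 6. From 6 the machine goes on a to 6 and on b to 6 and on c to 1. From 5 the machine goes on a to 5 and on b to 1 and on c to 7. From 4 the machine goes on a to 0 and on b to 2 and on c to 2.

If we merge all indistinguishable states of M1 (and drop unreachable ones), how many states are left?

3

First remove the unreachable states {2,4,5}; 5 states remain.
Start with accepting vs non-accepting: {0,3,6,7} | {1}.
On input b, block {0,3,6,7} splits into {0,3,7} and {6}.
Stable partition: {0,3,7} | {1} | {6} — 3 equivalence classes.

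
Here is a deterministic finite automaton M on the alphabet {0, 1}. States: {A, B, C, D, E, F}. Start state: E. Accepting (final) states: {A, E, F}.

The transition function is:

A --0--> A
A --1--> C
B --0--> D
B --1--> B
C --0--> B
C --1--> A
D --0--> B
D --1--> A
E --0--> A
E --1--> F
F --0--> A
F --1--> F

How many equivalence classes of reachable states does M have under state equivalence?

4

Initial partition by acceptance: {A,E,F} | {B,C,D}.
On input 1, block {A,E,F} splits into {E,F} and {A}.
On input 1, block {B,C,D} splits into {C,D} and {B}.
Stable partition: {E,F} | {C,D} | {A} | {B} — 4 equivalence classes.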